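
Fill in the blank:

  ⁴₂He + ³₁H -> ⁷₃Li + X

gamma ray

Conserve mass number: 4 + 3 = 7 + A, so A = 0.
Conserve atomic number: 2 + 1 = 3 + Z, so Z = 0.
A = 0 and Z = 0 is ⁰₀γ — a gamma ray.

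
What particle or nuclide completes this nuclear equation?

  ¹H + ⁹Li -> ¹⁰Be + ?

Conserve mass number: 1 + 9 = 10 + A, so A = 0.
Conserve atomic number: 1 + 3 = 4 + Z, so Z = 0.
A = 0 and Z = 0 is γ — a gamma ray.

gamma ray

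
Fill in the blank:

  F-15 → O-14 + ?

proton

Conserve mass number: 15 = 14 + A, so A = 1.
Conserve atomic number: 9 = 8 + Z, so Z = 1.
A = 1 and Z = 1 is H-1 — a proton.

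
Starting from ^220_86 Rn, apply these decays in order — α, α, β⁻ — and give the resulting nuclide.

Start: (A, Z) = (220, 86).
After α: (216, 84).
After α: (212, 82).
After β⁻: (212, 83).
Z = 83 is bismuth.

Bi-212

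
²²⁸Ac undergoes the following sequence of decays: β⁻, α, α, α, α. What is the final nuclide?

Start: (A, Z) = (228, 89).
After β⁻: (228, 90).
After α: (224, 88).
After α: (220, 86).
After α: (216, 84).
After α: (212, 82).
Z = 82 is lead.

Pb-212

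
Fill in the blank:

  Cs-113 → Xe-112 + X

proton

Conserve mass number: 113 = 112 + A, so A = 1.
Conserve atomic number: 55 = 54 + Z, so Z = 1.
A = 1 and Z = 1 is H-1 — a proton.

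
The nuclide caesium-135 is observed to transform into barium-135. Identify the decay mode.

ΔA = 135 − 135 = 0; ΔZ = 56 − 55 = +1.
A is unchanged and Z rises by 1 — a neutron has become a proton (β⁻ decay).

beta-minus decay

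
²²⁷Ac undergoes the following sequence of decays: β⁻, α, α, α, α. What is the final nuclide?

Pb-211

Start: (A, Z) = (227, 89).
After β⁻: (227, 90).
After α: (223, 88).
After α: (219, 86).
After α: (215, 84).
After α: (211, 82).
Z = 82 is lead.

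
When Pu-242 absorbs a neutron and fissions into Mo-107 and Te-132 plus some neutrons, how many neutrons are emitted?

4

Conserve mass number: 243 = 107 + 132 + k, so k = 243 − 239 = 4.
Check atomic number: 94 = 42 + 52 + 0 = 94. ✓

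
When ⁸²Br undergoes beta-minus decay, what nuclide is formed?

Beta-minus decay: mass number changes by +0, atomic number by +1.
A: 82 = 82; Z: 35 + 1 = 36.
Z = 36 is krypton, so the daughter is ⁸²Kr.

Kr-82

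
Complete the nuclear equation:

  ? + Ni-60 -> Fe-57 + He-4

Conserve mass number: A + 60 = 57 + 4, so A = 1.
Conserve atomic number: Z + 28 = 26 + 2, so Z = 0.
A = 1 and Z = 0 is n — a neutron.

neutron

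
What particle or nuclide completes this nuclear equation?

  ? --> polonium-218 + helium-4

Rn-222

Conserve mass number: A = 218 + 4, so A = 222.
Conserve atomic number: Z = 84 + 2, so Z = 86.
Z = 86 is radon, so the species is radon-222.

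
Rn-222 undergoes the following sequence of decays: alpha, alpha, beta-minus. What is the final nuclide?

Bi-214

Start: (A, Z) = (222, 86).
After α: (218, 84).
After α: (214, 82).
After β⁻: (214, 83).
Z = 83 is bismuth.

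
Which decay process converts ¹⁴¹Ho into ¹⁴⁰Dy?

ΔA = 140 − 141 = -1; ΔZ = 66 − 67 = -1.
A drops by 1 and Z drops by 1 — a proton was emitted.

proton emission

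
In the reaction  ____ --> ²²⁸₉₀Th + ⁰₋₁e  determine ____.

Ac-228

Conserve mass number: A = 228 + 0, so A = 228.
Conserve atomic number: Z = 90 − 1, so Z = 89.
Z = 89 is actinium, so the species is ²²⁸₈₉Ac.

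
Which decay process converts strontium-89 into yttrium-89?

ΔA = 89 − 89 = 0; ΔZ = 39 − 38 = +1.
A is unchanged and Z rises by 1 — a neutron has become a proton (β⁻ decay).

beta-minus decay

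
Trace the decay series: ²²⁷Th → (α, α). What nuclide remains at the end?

Start: (A, Z) = (227, 90).
After α: (223, 88).
After α: (219, 86).
Z = 86 is radon.

Rn-219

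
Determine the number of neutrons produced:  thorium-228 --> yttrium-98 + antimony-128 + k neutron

Conserve mass number: 228 = 98 + 128 + k, so k = 228 − 226 = 2.
Check atomic number: 90 = 39 + 51 + 0 = 90. ✓

2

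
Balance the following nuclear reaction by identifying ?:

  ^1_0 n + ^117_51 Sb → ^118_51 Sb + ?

Conserve mass number: 1 + 117 = 118 + A, so A = 0.
Conserve atomic number: 0 + 51 = 51 + Z, so Z = 0.
A = 0 and Z = 0 is ^0_0 γ — a gamma ray.

gamma ray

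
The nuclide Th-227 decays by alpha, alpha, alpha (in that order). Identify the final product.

Start: (A, Z) = (227, 90).
After α: (223, 88).
After α: (219, 86).
After α: (215, 84).
Z = 84 is polonium.

Po-215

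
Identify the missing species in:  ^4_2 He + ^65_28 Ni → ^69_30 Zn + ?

Conserve mass number: 4 + 65 = 69 + A, so A = 0.
Conserve atomic number: 2 + 28 = 30 + Z, so Z = 0.
A = 0 and Z = 0 is ^0_0 γ — a gamma ray.

gamma ray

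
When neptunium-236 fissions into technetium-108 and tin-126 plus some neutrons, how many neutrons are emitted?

2

Conserve mass number: 236 = 108 + 126 + k, so k = 236 − 234 = 2.
Check atomic number: 93 = 43 + 50 + 0 = 93. ✓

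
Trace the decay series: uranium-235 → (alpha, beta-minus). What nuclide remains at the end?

Pa-231

Start: (A, Z) = (235, 92).
After α: (231, 90).
After β⁻: (231, 91).
Z = 91 is protactinium.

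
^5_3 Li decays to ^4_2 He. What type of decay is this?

proton emission

ΔA = 4 − 5 = -1; ΔZ = 2 − 3 = -1.
A drops by 1 and Z drops by 1 — a proton was emitted.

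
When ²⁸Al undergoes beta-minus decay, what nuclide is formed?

Si-28

Beta-minus decay: mass number changes by +0, atomic number by +1.
A: 28 = 28; Z: 13 + 1 = 14.
Z = 14 is silicon, so the daughter is ²⁸Si.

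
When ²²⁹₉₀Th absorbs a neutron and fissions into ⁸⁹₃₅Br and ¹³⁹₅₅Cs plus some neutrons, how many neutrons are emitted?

Conserve mass number: 230 = 89 + 139 + k, so k = 230 − 228 = 2.
Check atomic number: 90 = 35 + 55 + 0 = 90. ✓

2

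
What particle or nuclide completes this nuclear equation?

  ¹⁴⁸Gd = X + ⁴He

Conserve mass number: 148 = A + 4, so A = 144.
Conserve atomic number: 64 = Z + 2, so Z = 62.
Z = 62 is samarium, so the species is ¹⁴⁴Sm.

Sm-144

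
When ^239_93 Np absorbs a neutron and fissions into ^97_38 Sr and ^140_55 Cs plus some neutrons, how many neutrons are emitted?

3

Conserve mass number: 240 = 97 + 140 + k, so k = 240 − 237 = 3.
Check atomic number: 93 = 38 + 55 + 0 = 93. ✓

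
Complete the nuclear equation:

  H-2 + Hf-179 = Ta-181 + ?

Conserve mass number: 2 + 179 = 181 + A, so A = 0.
Conserve atomic number: 1 + 72 = 73 + Z, so Z = 0.
A = 0 and Z = 0 is γ — a gamma ray.

gamma ray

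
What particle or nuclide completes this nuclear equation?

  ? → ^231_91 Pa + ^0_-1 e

Th-231

Conserve mass number: A = 231 + 0, so A = 231.
Conserve atomic number: Z = 91 − 1, so Z = 90.
Z = 90 is thorium, so the species is ^231_90 Th.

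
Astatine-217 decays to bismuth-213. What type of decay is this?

ΔA = 213 − 217 = -4; ΔZ = 83 − 85 = -2.
A drops by 4 and Z drops by 2 — the signature of alpha emission.

alpha decay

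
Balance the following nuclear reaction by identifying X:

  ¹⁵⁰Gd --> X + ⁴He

Conserve mass number: 150 = A + 4, so A = 146.
Conserve atomic number: 64 = Z + 2, so Z = 62.
Z = 62 is samarium, so the species is ¹⁴⁶Sm.

Sm-146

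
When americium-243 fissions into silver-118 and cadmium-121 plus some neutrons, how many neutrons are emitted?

Conserve mass number: 243 = 118 + 121 + k, so k = 243 − 239 = 4.
Check atomic number: 95 = 47 + 48 + 0 = 95. ✓

4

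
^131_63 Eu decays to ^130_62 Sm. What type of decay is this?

proton emission

ΔA = 130 − 131 = -1; ΔZ = 62 − 63 = -1.
A drops by 1 and Z drops by 1 — a proton was emitted.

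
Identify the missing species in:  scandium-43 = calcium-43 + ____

positron

Conserve mass number: 43 = 43 + A, so A = 0.
Conserve atomic number: 21 = 20 + Z, so Z = 1.
A = 0 and Z = 1 is e⁺ — a positron.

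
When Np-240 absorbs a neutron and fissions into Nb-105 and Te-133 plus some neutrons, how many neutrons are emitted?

3

Conserve mass number: 241 = 105 + 133 + k, so k = 241 − 238 = 3.
Check atomic number: 93 = 41 + 52 + 0 = 93. ✓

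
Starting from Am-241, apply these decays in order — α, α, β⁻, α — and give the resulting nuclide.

Start: (A, Z) = (241, 95).
After α: (237, 93).
After α: (233, 91).
After β⁻: (233, 92).
After α: (229, 90).
Z = 90 is thorium.

Th-229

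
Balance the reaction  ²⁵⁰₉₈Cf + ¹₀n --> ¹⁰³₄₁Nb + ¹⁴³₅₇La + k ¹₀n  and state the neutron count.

5

Conserve mass number: 251 = 103 + 143 + k, so k = 251 − 246 = 5.
Check atomic number: 98 = 41 + 57 + 0 = 98. ✓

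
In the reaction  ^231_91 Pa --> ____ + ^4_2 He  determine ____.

Conserve mass number: 231 = A + 4, so A = 227.
Conserve atomic number: 91 = Z + 2, so Z = 89.
Z = 89 is actinium, so the species is ^227_89 Ac.

Ac-227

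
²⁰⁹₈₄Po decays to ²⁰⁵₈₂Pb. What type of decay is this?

ΔA = 205 − 209 = -4; ΔZ = 82 − 84 = -2.
A drops by 4 and Z drops by 2 — the signature of alpha emission.

alpha decay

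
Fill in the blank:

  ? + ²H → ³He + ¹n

Conserve mass number: A + 2 = 3 + 1, so A = 2.
Conserve atomic number: Z + 1 = 2 + 0, so Z = 1.
A = 2 and Z = 1 is ²H — a deuteron.

deuteron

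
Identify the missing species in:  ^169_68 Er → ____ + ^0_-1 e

Conserve mass number: 169 = A + 0, so A = 169.
Conserve atomic number: 68 = Z − 1, so Z = 69.
Z = 69 is thulium, so the species is ^169_69 Tm.

Tm-169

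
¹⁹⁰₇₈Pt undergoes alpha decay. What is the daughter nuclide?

Os-186

Alpha decay: mass number changes by -4, atomic number by -2.
A: 190 − 4 = 186; Z: 78 − 2 = 76.
Z = 76 is osmium, so the daughter is ¹⁸⁶₇₆Os.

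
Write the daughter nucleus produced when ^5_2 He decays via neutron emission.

Neutron emission: mass number changes by -1, atomic number by +0.
A: 5 − 1 = 4; Z: 2 = 2.
Z = 2 is helium, so the daughter is ^4_2 He.

He-4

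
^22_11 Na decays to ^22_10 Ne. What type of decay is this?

beta-plus decay or electron capture

ΔA = 22 − 22 = 0; ΔZ = 10 − 11 = -1.
A is unchanged and Z drops by 1 — a proton has become a neutron (β⁺ emission or electron capture).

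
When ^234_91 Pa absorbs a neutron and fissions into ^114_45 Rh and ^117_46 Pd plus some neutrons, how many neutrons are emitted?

4

Conserve mass number: 235 = 114 + 117 + k, so k = 235 − 231 = 4.
Check atomic number: 91 = 45 + 46 + 0 = 91. ✓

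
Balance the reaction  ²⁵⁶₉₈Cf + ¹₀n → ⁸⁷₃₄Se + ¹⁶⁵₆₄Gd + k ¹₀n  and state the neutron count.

Conserve mass number: 257 = 87 + 165 + k, so k = 257 − 252 = 5.
Check atomic number: 98 = 34 + 64 + 0 = 98. ✓

5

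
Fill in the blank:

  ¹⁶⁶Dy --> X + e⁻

Conserve mass number: 166 = A + 0, so A = 166.
Conserve atomic number: 66 = Z − 1, so Z = 67.
Z = 67 is holmium, so the species is ¹⁶⁶Ho.

Ho-166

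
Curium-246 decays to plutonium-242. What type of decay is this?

alpha decay

ΔA = 242 − 246 = -4; ΔZ = 94 − 96 = -2.
A drops by 4 and Z drops by 2 — the signature of alpha emission.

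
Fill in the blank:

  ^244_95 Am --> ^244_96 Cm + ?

beta-minus particle

Conserve mass number: 244 = 244 + A, so A = 0.
Conserve atomic number: 95 = 96 + Z, so Z = -1.
A = 0 and Z = -1 is ^0_-1 e — a beta-minus particle.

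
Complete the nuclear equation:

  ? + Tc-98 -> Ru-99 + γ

Conserve mass number: A + 98 = 99 + 0, so A = 1.
Conserve atomic number: Z + 43 = 44 + 0, so Z = 1.
A = 1 and Z = 1 is H-1 — a proton.

proton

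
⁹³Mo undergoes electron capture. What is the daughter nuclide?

Nb-93

Electron capture: mass number changes by +0, atomic number by -1.
A: 93 = 93; Z: 42 − 1 = 41.
Z = 41 is niobium, so the daughter is ⁹³Nb.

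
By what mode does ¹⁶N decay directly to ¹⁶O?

beta-minus decay

ΔA = 16 − 16 = 0; ΔZ = 8 − 7 = +1.
A is unchanged and Z rises by 1 — a neutron has become a proton (β⁻ decay).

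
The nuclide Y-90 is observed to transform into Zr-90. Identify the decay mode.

beta-minus decay

ΔA = 90 − 90 = 0; ΔZ = 40 − 39 = +1.
A is unchanged and Z rises by 1 — a neutron has become a proton (β⁻ decay).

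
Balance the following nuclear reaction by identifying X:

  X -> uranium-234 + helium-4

Conserve mass number: A = 234 + 4, so A = 238.
Conserve atomic number: Z = 92 + 2, so Z = 94.
Z = 94 is plutonium, so the species is plutonium-238.

Pu-238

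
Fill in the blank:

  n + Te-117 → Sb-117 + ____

Conserve mass number: 1 + 117 = 117 + A, so A = 1.
Conserve atomic number: 0 + 52 = 51 + Z, so Z = 1.
A = 1 and Z = 1 is H-1 — a proton.

proton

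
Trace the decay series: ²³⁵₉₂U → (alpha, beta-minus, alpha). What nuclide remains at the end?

Start: (A, Z) = (235, 92).
After α: (231, 90).
After β⁻: (231, 91).
After α: (227, 89).
Z = 89 is actinium.

Ac-227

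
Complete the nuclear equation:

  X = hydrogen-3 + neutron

H-4

Conserve mass number: A = 3 + 1, so A = 4.
Conserve atomic number: Z = 1 + 0, so Z = 1.
Z = 1 is hydrogen, so the species is hydrogen-4.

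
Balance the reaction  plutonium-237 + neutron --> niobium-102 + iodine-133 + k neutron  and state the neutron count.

Conserve mass number: 238 = 102 + 133 + k, so k = 238 − 235 = 3.
Check atomic number: 94 = 41 + 53 + 0 = 94. ✓

3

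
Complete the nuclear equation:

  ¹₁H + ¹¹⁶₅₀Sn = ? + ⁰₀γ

Conserve mass number: 1 + 116 = A + 0, so A = 117.
Conserve atomic number: 1 + 50 = Z + 0, so Z = 51.
Z = 51 is antimony, so the species is ¹¹⁷₅₁Sb.

Sb-117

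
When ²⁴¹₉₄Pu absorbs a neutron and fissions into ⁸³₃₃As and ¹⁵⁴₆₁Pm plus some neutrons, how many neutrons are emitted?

5

Conserve mass number: 242 = 83 + 154 + k, so k = 242 − 237 = 5.
Check atomic number: 94 = 33 + 61 + 0 = 94. ✓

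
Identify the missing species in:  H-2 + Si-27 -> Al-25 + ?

Conserve mass number: 2 + 27 = 25 + A, so A = 4.
Conserve atomic number: 1 + 14 = 13 + Z, so Z = 2.
A = 4 and Z = 2 is He-4 — an alpha particle.

alpha particle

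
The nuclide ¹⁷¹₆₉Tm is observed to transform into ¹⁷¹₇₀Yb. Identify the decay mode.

ΔA = 171 − 171 = 0; ΔZ = 70 − 69 = +1.
A is unchanged and Z rises by 1 — a neutron has become a proton (β⁻ decay).

beta-minus decay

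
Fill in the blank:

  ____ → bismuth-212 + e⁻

Pb-212

Conserve mass number: A = 212 + 0, so A = 212.
Conserve atomic number: Z = 83 − 1, so Z = 82.
Z = 82 is lead, so the species is lead-212.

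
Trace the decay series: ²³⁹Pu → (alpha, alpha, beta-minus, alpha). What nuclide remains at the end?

Ac-227

Start: (A, Z) = (239, 94).
After α: (235, 92).
After α: (231, 90).
After β⁻: (231, 91).
After α: (227, 89).
Z = 89 is actinium.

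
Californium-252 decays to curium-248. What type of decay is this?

ΔA = 248 − 252 = -4; ΔZ = 96 − 98 = -2.
A drops by 4 and Z drops by 2 — the signature of alpha emission.

alpha decay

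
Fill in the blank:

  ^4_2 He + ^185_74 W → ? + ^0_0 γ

Os-189

Conserve mass number: 4 + 185 = A + 0, so A = 189.
Conserve atomic number: 2 + 74 = Z + 0, so Z = 76.
Z = 76 is osmium, so the species is ^189_76 Os.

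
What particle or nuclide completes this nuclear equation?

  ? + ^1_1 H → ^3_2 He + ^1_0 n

Conserve mass number: A + 1 = 3 + 1, so A = 3.
Conserve atomic number: Z + 1 = 2 + 0, so Z = 1.
A = 3 and Z = 1 is ^3_1 H — a triton.

triton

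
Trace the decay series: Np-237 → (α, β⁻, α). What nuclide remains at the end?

Th-229

Start: (A, Z) = (237, 93).
After α: (233, 91).
After β⁻: (233, 92).
After α: (229, 90).
Z = 90 is thorium.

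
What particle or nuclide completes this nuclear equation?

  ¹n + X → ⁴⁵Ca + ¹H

Sc-45

Conserve mass number: 1 + A = 45 + 1, so A = 45.
Conserve atomic number: 0 + Z = 20 + 1, so Z = 21.
Z = 21 is scandium, so the species is ⁴⁵Sc.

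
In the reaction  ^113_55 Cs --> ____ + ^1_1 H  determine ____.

Xe-112

Conserve mass number: 113 = A + 1, so A = 112.
Conserve atomic number: 55 = Z + 1, so Z = 54.
Z = 54 is xenon, so the species is ^112_54 Xe.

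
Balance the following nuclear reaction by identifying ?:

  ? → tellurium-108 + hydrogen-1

I-109

Conserve mass number: A = 108 + 1, so A = 109.
Conserve atomic number: Z = 52 + 1, so Z = 53.
Z = 53 is iodine, so the species is iodine-109.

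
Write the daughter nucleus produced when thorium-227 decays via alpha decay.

Alpha decay: mass number changes by -4, atomic number by -2.
A: 227 − 4 = 223; Z: 90 − 2 = 88.
Z = 88 is radium, so the daughter is radium-223.

Ra-223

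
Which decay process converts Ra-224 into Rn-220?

ΔA = 220 − 224 = -4; ΔZ = 86 − 88 = -2.
A drops by 4 and Z drops by 2 — the signature of alpha emission.

alpha decay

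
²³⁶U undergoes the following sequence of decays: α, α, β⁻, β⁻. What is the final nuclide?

Th-228

Start: (A, Z) = (236, 92).
After α: (232, 90).
After α: (228, 88).
After β⁻: (228, 89).
After β⁻: (228, 90).
Z = 90 is thorium.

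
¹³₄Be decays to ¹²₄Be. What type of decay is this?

neutron emission

ΔA = 12 − 13 = -1; ΔZ = 4 − 4 = +0.
A drops by 1 with Z unchanged — a neutron was emitted.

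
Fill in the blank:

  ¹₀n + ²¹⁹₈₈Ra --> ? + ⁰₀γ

Ra-220

Conserve mass number: 1 + 219 = A + 0, so A = 220.
Conserve atomic number: 0 + 88 = Z + 0, so Z = 88.
Z = 88 is radium, so the species is ²²⁰₈₈Ra.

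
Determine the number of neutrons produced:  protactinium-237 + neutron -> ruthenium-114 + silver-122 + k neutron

2

Conserve mass number: 238 = 114 + 122 + k, so k = 238 − 236 = 2.
Check atomic number: 91 = 44 + 47 + 0 = 91. ✓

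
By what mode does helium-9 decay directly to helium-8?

ΔA = 8 − 9 = -1; ΔZ = 2 − 2 = +0.
A drops by 1 with Z unchanged — a neutron was emitted.

neutron emission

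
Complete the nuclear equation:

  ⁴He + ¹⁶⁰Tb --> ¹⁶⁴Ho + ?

Conserve mass number: 4 + 160 = 164 + A, so A = 0.
Conserve atomic number: 2 + 65 = 67 + Z, so Z = 0.
A = 0 and Z = 0 is γ — a gamma ray.

gamma ray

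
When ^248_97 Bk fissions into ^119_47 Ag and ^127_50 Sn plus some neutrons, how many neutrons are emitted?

2

Conserve mass number: 248 = 119 + 127 + k, so k = 248 − 246 = 2.
Check atomic number: 97 = 47 + 50 + 0 = 97. ✓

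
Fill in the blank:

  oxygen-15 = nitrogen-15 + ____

Conserve mass number: 15 = 15 + A, so A = 0.
Conserve atomic number: 8 = 7 + Z, so Z = 1.
A = 0 and Z = 1 is e⁺ — a positron.

positron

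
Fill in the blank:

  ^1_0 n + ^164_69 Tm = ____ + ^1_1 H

Conserve mass number: 1 + 164 = A + 1, so A = 164.
Conserve atomic number: 0 + 69 = Z + 1, so Z = 68.
Z = 68 is erbium, so the species is ^164_68 Er.

Er-164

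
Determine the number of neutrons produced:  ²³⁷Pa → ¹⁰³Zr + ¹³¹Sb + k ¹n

Conserve mass number: 237 = 103 + 131 + k, so k = 237 − 234 = 3.
Check atomic number: 91 = 40 + 51 + 0 = 91. ✓

3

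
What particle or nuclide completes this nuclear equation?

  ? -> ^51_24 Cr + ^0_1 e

Conserve mass number: A = 51 + 0, so A = 51.
Conserve atomic number: Z = 24 + 1, so Z = 25.
Z = 25 is manganese, so the species is ^51_25 Mn.

Mn-51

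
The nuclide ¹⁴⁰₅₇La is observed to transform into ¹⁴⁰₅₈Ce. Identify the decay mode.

beta-minus decay

ΔA = 140 − 140 = 0; ΔZ = 58 − 57 = +1.
A is unchanged and Z rises by 1 — a neutron has become a proton (β⁻ decay).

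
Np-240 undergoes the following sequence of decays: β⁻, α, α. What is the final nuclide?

Start: (A, Z) = (240, 93).
After β⁻: (240, 94).
After α: (236, 92).
After α: (232, 90).
Z = 90 is thorium.

Th-232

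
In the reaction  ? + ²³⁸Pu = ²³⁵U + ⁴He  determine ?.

neutron

Conserve mass number: A + 238 = 235 + 4, so A = 1.
Conserve atomic number: Z + 94 = 92 + 2, so Z = 0.
A = 1 and Z = 0 is ¹n — a neutron.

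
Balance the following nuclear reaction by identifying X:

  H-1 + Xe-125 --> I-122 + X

Conserve mass number: 1 + 125 = 122 + A, so A = 4.
Conserve atomic number: 1 + 54 = 53 + Z, so Z = 2.
A = 4 and Z = 2 is He-4 — an alpha particle.

alpha particle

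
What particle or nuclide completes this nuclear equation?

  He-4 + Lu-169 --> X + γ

Conserve mass number: 4 + 169 = A + 0, so A = 173.
Conserve atomic number: 2 + 71 = Z + 0, so Z = 73.
Z = 73 is tantalum, so the species is Ta-173.

Ta-173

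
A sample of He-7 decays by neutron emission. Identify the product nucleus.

Neutron emission: mass number changes by -1, atomic number by +0.
A: 7 − 1 = 6; Z: 2 = 2.
Z = 2 is helium, so the daughter is He-6.

He-6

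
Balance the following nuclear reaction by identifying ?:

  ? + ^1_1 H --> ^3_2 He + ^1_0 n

triton

Conserve mass number: A + 1 = 3 + 1, so A = 3.
Conserve atomic number: Z + 1 = 2 + 0, so Z = 1.
A = 3 and Z = 1 is ^3_1 H — a triton.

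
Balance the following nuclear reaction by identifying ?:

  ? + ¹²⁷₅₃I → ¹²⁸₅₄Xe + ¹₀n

Conserve mass number: A + 127 = 128 + 1, so A = 2.
Conserve atomic number: Z + 53 = 54 + 0, so Z = 1.
A = 2 and Z = 1 is ²₁H — a deuteron.

deuteron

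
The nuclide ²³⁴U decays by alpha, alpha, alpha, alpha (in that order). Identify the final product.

Start: (A, Z) = (234, 92).
After α: (230, 90).
After α: (226, 88).
After α: (222, 86).
After α: (218, 84).
Z = 84 is polonium.

Po-218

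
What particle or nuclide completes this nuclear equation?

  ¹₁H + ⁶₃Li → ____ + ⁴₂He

Conserve mass number: 1 + 6 = A + 4, so A = 3.
Conserve atomic number: 1 + 3 = Z + 2, so Z = 2.
Z = 2 is helium, so the species is ³₂He.

He-3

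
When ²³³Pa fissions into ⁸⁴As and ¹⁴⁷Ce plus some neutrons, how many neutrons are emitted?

Conserve mass number: 233 = 84 + 147 + k, so k = 233 − 231 = 2.
Check atomic number: 91 = 33 + 58 + 0 = 91. ✓

2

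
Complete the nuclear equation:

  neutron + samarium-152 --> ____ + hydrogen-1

Pm-152

Conserve mass number: 1 + 152 = A + 1, so A = 152.
Conserve atomic number: 0 + 62 = Z + 1, so Z = 61.
Z = 61 is promethium, so the species is promethium-152.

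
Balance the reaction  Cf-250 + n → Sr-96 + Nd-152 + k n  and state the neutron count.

3

Conserve mass number: 251 = 96 + 152 + k, so k = 251 − 248 = 3.
Check atomic number: 98 = 38 + 60 + 0 = 98. ✓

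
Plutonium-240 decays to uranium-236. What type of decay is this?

ΔA = 236 − 240 = -4; ΔZ = 92 − 94 = -2.
A drops by 4 and Z drops by 2 — the signature of alpha emission.

alpha decay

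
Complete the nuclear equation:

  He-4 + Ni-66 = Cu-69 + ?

Conserve mass number: 4 + 66 = 69 + A, so A = 1.
Conserve atomic number: 2 + 28 = 29 + Z, so Z = 1.
A = 1 and Z = 1 is H-1 — a proton.

proton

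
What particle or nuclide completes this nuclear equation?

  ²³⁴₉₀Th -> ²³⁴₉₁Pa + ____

Conserve mass number: 234 = 234 + A, so A = 0.
Conserve atomic number: 90 = 91 + Z, so Z = -1.
A = 0 and Z = -1 is ⁰₋₁e — a beta-minus particle.

beta-minus particle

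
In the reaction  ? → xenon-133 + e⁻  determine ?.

I-133

Conserve mass number: A = 133 + 0, so A = 133.
Conserve atomic number: Z = 54 − 1, so Z = 53.
Z = 53 is iodine, so the species is iodine-133.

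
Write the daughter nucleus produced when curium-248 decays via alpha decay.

Alpha decay: mass number changes by -4, atomic number by -2.
A: 248 − 4 = 244; Z: 96 − 2 = 94.
Z = 94 is plutonium, so the daughter is plutonium-244.

Pu-244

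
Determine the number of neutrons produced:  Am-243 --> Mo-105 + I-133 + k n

Conserve mass number: 243 = 105 + 133 + k, so k = 243 − 238 = 5.
Check atomic number: 95 = 42 + 53 + 0 = 95. ✓

5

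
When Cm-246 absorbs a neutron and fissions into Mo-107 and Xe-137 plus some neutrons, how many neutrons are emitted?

3

Conserve mass number: 247 = 107 + 137 + k, so k = 247 − 244 = 3.
Check atomic number: 96 = 42 + 54 + 0 = 96. ✓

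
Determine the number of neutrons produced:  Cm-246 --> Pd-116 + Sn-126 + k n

4

Conserve mass number: 246 = 116 + 126 + k, so k = 246 − 242 = 4.
Check atomic number: 96 = 46 + 50 + 0 = 96. ✓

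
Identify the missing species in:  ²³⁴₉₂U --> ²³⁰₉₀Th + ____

alpha particle

Conserve mass number: 234 = 230 + A, so A = 4.
Conserve atomic number: 92 = 90 + Z, so Z = 2.
A = 4 and Z = 2 is ⁴₂He — an alpha particle.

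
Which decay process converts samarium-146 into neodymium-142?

alpha decay

ΔA = 142 − 146 = -4; ΔZ = 60 − 62 = -2.
A drops by 4 and Z drops by 2 — the signature of alpha emission.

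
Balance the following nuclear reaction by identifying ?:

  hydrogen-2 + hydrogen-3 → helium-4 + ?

Conserve mass number: 2 + 3 = 4 + A, so A = 1.
Conserve atomic number: 1 + 1 = 2 + Z, so Z = 0.
A = 1 and Z = 0 is neutron — a neutron.

neutron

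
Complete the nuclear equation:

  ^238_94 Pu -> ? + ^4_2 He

U-234

Conserve mass number: 238 = A + 4, so A = 234.
Conserve atomic number: 94 = Z + 2, so Z = 92.
Z = 92 is uranium, so the species is ^234_92 U.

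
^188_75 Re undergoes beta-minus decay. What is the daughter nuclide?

Os-188

Beta-minus decay: mass number changes by +0, atomic number by +1.
A: 188 = 188; Z: 75 + 1 = 76.
Z = 76 is osmium, so the daughter is ^188_76 Os.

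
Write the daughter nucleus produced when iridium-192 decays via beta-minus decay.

Pt-192

Beta-minus decay: mass number changes by +0, atomic number by +1.
A: 192 = 192; Z: 77 + 1 = 78.
Z = 78 is platinum, so the daughter is platinum-192.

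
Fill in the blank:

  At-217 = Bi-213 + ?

alpha particle

Conserve mass number: 217 = 213 + A, so A = 4.
Conserve atomic number: 85 = 83 + Z, so Z = 2.
A = 4 and Z = 2 is He-4 — an alpha particle.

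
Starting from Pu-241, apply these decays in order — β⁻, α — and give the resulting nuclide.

Start: (A, Z) = (241, 94).
After β⁻: (241, 95).
After α: (237, 93).
Z = 93 is neptunium.

Np-237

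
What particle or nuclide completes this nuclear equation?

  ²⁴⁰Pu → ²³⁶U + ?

Conserve mass number: 240 = 236 + A, so A = 4.
Conserve atomic number: 94 = 92 + Z, so Z = 2.
A = 4 and Z = 2 is ⁴He — an alpha particle.

alpha particle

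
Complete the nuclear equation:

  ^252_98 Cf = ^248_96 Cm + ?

Conserve mass number: 252 = 248 + A, so A = 4.
Conserve atomic number: 98 = 96 + Z, so Z = 2.
A = 4 and Z = 2 is ^4_2 He — an alpha particle.

alpha particle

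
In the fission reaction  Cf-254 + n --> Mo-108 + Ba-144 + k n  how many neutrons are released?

3

Conserve mass number: 255 = 108 + 144 + k, so k = 255 − 252 = 3.
Check atomic number: 98 = 42 + 56 + 0 = 98. ✓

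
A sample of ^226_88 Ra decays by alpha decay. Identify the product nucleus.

Rn-222

Alpha decay: mass number changes by -4, atomic number by -2.
A: 226 − 4 = 222; Z: 88 − 2 = 86.
Z = 86 is radon, so the daughter is ^222_86 Rn.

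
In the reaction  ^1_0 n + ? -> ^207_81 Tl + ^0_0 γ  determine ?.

Tl-206

Conserve mass number: 1 + A = 207 + 0, so A = 206.
Conserve atomic number: 0 + Z = 81 + 0, so Z = 81.
Z = 81 is thallium, so the species is ^206_81 Tl.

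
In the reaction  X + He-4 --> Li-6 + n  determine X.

Conserve mass number: A + 4 = 6 + 1, so A = 3.
Conserve atomic number: Z + 2 = 3 + 0, so Z = 1.
A = 3 and Z = 1 is H-3 — a triton.

triton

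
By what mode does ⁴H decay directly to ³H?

ΔA = 3 − 4 = -1; ΔZ = 1 − 1 = +0.
A drops by 1 with Z unchanged — a neutron was emitted.

neutron emission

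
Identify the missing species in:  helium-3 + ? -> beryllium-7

Conserve mass number: 3 + A = 7, so A = 4.
Conserve atomic number: 2 + Z = 4, so Z = 2.
A = 4 and Z = 2 is helium-4 — an alpha particle.

alpha particle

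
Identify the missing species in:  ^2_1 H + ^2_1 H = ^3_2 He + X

neutron

Conserve mass number: 2 + 2 = 3 + A, so A = 1.
Conserve atomic number: 1 + 1 = 2 + Z, so Z = 0.
A = 1 and Z = 0 is ^1_0 n — a neutron.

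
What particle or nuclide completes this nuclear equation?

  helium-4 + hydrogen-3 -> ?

Conserve mass number: 4 + 3 = A, so A = 7.
Conserve atomic number: 2 + 1 = Z, so Z = 3.
Z = 3 is lithium, so the species is lithium-7.

Li-7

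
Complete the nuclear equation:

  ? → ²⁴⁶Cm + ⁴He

Conserve mass number: A = 246 + 4, so A = 250.
Conserve atomic number: Z = 96 + 2, so Z = 98.
Z = 98 is californium, so the species is ²⁵⁰Cf.

Cf-250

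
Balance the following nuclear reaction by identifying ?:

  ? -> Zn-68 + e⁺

Conserve mass number: A = 68 + 0, so A = 68.
Conserve atomic number: Z = 30 + 1, so Z = 31.
Z = 31 is gallium, so the species is Ga-68.

Ga-68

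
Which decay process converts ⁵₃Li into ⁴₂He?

ΔA = 4 − 5 = -1; ΔZ = 2 − 3 = -1.
A drops by 1 and Z drops by 1 — a proton was emitted.

proton emission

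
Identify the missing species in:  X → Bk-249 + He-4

Conserve mass number: A = 249 + 4, so A = 253.
Conserve atomic number: Z = 97 + 2, so Z = 99.
Z = 99 is einsteinium, so the species is Es-253.

Es-253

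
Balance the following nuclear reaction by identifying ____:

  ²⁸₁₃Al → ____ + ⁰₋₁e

Conserve mass number: 28 = A + 0, so A = 28.
Conserve atomic number: 13 = Z − 1, so Z = 14.
Z = 14 is silicon, so the species is ²⁸₁₄Si.

Si-28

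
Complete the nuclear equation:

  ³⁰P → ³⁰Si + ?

Conserve mass number: 30 = 30 + A, so A = 0.
Conserve atomic number: 15 = 14 + Z, so Z = 1.
A = 0 and Z = 1 is e⁺ — a positron.

positron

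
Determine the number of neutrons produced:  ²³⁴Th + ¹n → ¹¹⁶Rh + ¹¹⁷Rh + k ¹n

Conserve mass number: 235 = 116 + 117 + k, so k = 235 − 233 = 2.
Check atomic number: 90 = 45 + 45 + 0 = 90. ✓

2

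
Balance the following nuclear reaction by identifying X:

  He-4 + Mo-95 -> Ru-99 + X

Conserve mass number: 4 + 95 = 99 + A, so A = 0.
Conserve atomic number: 2 + 42 = 44 + Z, so Z = 0.
A = 0 and Z = 0 is γ — a gamma ray.

gamma ray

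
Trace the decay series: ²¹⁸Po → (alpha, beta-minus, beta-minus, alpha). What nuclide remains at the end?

Start: (A, Z) = (218, 84).
After α: (214, 82).
After β⁻: (214, 83).
After β⁻: (214, 84).
After α: (210, 82).
Z = 82 is lead.

Pb-210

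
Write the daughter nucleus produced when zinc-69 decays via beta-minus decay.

Ga-69

Beta-minus decay: mass number changes by +0, atomic number by +1.
A: 69 = 69; Z: 30 + 1 = 31.
Z = 31 is gallium, so the daughter is gallium-69.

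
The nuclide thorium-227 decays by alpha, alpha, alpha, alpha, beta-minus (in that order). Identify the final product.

Start: (A, Z) = (227, 90).
After α: (223, 88).
After α: (219, 86).
After α: (215, 84).
After α: (211, 82).
After β⁻: (211, 83).
Z = 83 is bismuth.

Bi-211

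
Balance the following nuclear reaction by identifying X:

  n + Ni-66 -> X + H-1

Co-66

Conserve mass number: 1 + 66 = A + 1, so A = 66.
Conserve atomic number: 0 + 28 = Z + 1, so Z = 27.
Z = 27 is cobalt, so the species is Co-66.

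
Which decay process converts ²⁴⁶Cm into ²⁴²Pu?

ΔA = 242 − 246 = -4; ΔZ = 94 − 96 = -2.
A drops by 4 and Z drops by 2 — the signature of alpha emission.

alpha decay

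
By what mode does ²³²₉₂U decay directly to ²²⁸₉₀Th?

ΔA = 228 − 232 = -4; ΔZ = 90 − 92 = -2.
A drops by 4 and Z drops by 2 — the signature of alpha emission.

alpha decay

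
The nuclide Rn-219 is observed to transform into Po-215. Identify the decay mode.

alpha decay

ΔA = 215 − 219 = -4; ΔZ = 84 − 86 = -2.
A drops by 4 and Z drops by 2 — the signature of alpha emission.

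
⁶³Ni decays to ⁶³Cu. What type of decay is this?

beta-minus decay

ΔA = 63 − 63 = 0; ΔZ = 29 − 28 = +1.
A is unchanged and Z rises by 1 — a neutron has become a proton (β⁻ decay).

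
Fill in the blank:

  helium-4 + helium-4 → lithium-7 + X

proton

Conserve mass number: 4 + 4 = 7 + A, so A = 1.
Conserve atomic number: 2 + 2 = 3 + Z, so Z = 1.
A = 1 and Z = 1 is hydrogen-1 — a proton.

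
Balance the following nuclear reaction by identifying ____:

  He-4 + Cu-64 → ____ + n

Ga-67

Conserve mass number: 4 + 64 = A + 1, so A = 67.
Conserve atomic number: 2 + 29 = Z + 0, so Z = 31.
Z = 31 is gallium, so the species is Ga-67.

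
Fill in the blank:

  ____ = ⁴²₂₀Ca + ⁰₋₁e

Conserve mass number: A = 42 + 0, so A = 42.
Conserve atomic number: Z = 20 − 1, so Z = 19.
Z = 19 is potassium, so the species is ⁴²₁₉K.

K-42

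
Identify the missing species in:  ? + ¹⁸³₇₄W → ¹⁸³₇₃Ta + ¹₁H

Conserve mass number: A + 183 = 183 + 1, so A = 1.
Conserve atomic number: Z + 74 = 73 + 1, so Z = 0.
A = 1 and Z = 0 is ¹₀n — a neutron.

neutron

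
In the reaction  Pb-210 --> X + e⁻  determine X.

Conserve mass number: 210 = A + 0, so A = 210.
Conserve atomic number: 82 = Z − 1, so Z = 83.
Z = 83 is bismuth, so the species is Bi-210.

Bi-210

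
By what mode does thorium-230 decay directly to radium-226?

ΔA = 226 − 230 = -4; ΔZ = 88 − 90 = -2.
A drops by 4 and Z drops by 2 — the signature of alpha emission.

alpha decay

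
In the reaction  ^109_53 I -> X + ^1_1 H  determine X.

Te-108

Conserve mass number: 109 = A + 1, so A = 108.
Conserve atomic number: 53 = Z + 1, so Z = 52.
Z = 52 is tellurium, so the species is ^108_52 Te.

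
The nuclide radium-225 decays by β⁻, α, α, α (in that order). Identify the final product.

Bi-213

Start: (A, Z) = (225, 88).
After β⁻: (225, 89).
After α: (221, 87).
After α: (217, 85).
After α: (213, 83).
Z = 83 is bismuth.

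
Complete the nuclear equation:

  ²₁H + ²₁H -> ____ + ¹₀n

Conserve mass number: 2 + 2 = A + 1, so A = 3.
Conserve atomic number: 1 + 1 = Z + 0, so Z = 2.
Z = 2 is helium, so the species is ³₂He.

He-3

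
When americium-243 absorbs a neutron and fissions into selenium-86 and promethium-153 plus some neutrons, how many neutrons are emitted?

Conserve mass number: 244 = 86 + 153 + k, so k = 244 − 239 = 5.
Check atomic number: 95 = 34 + 61 + 0 = 95. ✓

5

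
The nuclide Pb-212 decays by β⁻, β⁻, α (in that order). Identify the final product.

Pb-208

Start: (A, Z) = (212, 82).
After β⁻: (212, 83).
After β⁻: (212, 84).
After α: (208, 82).
Z = 82 is lead.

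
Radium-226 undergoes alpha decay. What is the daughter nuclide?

Alpha decay: mass number changes by -4, atomic number by -2.
A: 226 − 4 = 222; Z: 88 − 2 = 86.
Z = 86 is radon, so the daughter is radon-222.

Rn-222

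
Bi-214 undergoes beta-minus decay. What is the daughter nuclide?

Beta-minus decay: mass number changes by +0, atomic number by +1.
A: 214 = 214; Z: 83 + 1 = 84.
Z = 84 is polonium, so the daughter is Po-214.

Po-214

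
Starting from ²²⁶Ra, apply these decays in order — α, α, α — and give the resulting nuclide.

Pb-214

Start: (A, Z) = (226, 88).
After α: (222, 86).
After α: (218, 84).
After α: (214, 82).
Z = 82 is lead.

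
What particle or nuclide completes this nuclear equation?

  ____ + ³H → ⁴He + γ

Conserve mass number: A + 3 = 4 + 0, so A = 1.
Conserve atomic number: Z + 1 = 2 + 0, so Z = 1.
A = 1 and Z = 1 is ¹H — a proton.

proton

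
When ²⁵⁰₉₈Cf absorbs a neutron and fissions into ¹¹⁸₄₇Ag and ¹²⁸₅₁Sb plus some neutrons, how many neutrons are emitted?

5

Conserve mass number: 251 = 118 + 128 + k, so k = 251 − 246 = 5.
Check atomic number: 98 = 47 + 51 + 0 = 98. ✓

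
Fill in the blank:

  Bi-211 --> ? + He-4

Tl-207

Conserve mass number: 211 = A + 4, so A = 207.
Conserve atomic number: 83 = Z + 2, so Z = 81.
Z = 81 is thallium, so the species is Tl-207.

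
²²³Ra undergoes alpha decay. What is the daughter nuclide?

Rn-219

Alpha decay: mass number changes by -4, atomic number by -2.
A: 223 − 4 = 219; Z: 88 − 2 = 86.
Z = 86 is radon, so the daughter is ²¹⁹Rn.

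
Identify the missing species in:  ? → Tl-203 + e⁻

Hg-203

Conserve mass number: A = 203 + 0, so A = 203.
Conserve atomic number: Z = 81 − 1, so Z = 80.
Z = 80 is mercury, so the species is Hg-203.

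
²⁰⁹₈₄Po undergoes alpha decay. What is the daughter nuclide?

Pb-205

Alpha decay: mass number changes by -4, atomic number by -2.
A: 209 − 4 = 205; Z: 84 − 2 = 82.
Z = 82 is lead, so the daughter is ²⁰⁵₈₂Pb.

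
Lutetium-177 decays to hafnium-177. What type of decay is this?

beta-minus decay

ΔA = 177 − 177 = 0; ΔZ = 72 − 71 = +1.
A is unchanged and Z rises by 1 — a neutron has become a proton (β⁻ decay).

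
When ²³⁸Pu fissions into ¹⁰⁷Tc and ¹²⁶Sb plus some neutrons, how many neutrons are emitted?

Conserve mass number: 238 = 107 + 126 + k, so k = 238 − 233 = 5.
Check atomic number: 94 = 43 + 51 + 0 = 94. ✓

5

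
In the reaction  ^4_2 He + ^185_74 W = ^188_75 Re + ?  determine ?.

proton

Conserve mass number: 4 + 185 = 188 + A, so A = 1.
Conserve atomic number: 2 + 74 = 75 + Z, so Z = 1.
A = 1 and Z = 1 is ^1_1 H — a proton.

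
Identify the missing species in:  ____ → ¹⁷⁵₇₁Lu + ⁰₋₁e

Yb-175

Conserve mass number: A = 175 + 0, so A = 175.
Conserve atomic number: Z = 71 − 1, so Z = 70.
Z = 70 is ytterbium, so the species is ¹⁷⁵₇₀Yb.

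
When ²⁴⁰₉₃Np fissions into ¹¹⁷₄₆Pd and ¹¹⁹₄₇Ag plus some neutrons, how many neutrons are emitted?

4

Conserve mass number: 240 = 117 + 119 + k, so k = 240 − 236 = 4.
Check atomic number: 93 = 46 + 47 + 0 = 93. ✓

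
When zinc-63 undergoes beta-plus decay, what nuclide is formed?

Cu-63

Beta-plus decay: mass number changes by +0, atomic number by -1.
A: 63 = 63; Z: 30 − 1 = 29.
Z = 29 is copper, so the daughter is copper-63.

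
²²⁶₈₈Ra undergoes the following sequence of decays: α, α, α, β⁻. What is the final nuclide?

Start: (A, Z) = (226, 88).
After α: (222, 86).
After α: (218, 84).
After α: (214, 82).
After β⁻: (214, 83).
Z = 83 is bismuth.

Bi-214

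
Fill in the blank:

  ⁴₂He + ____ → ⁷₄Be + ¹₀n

alpha particle

Conserve mass number: 4 + A = 7 + 1, so A = 4.
Conserve atomic number: 2 + Z = 4 + 0, so Z = 2.
A = 4 and Z = 2 is ⁴₂He — an alpha particle.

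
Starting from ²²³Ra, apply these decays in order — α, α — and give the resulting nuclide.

Po-215

Start: (A, Z) = (223, 88).
After α: (219, 86).
After α: (215, 84).
Z = 84 is polonium.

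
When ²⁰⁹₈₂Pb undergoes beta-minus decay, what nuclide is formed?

Beta-minus decay: mass number changes by +0, atomic number by +1.
A: 209 = 209; Z: 82 + 1 = 83.
Z = 83 is bismuth, so the daughter is ²⁰⁹₈₃Bi.

Bi-209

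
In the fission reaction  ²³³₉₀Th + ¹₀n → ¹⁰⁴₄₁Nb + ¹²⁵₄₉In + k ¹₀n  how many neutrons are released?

5

Conserve mass number: 234 = 104 + 125 + k, so k = 234 − 229 = 5.
Check atomic number: 90 = 41 + 49 + 0 = 90. ✓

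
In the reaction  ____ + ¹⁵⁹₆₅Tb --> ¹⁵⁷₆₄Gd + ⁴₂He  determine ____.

Conserve mass number: A + 159 = 157 + 4, so A = 2.
Conserve atomic number: Z + 65 = 64 + 2, so Z = 1.
A = 2 and Z = 1 is ²₁H — a deuteron.

deuteron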